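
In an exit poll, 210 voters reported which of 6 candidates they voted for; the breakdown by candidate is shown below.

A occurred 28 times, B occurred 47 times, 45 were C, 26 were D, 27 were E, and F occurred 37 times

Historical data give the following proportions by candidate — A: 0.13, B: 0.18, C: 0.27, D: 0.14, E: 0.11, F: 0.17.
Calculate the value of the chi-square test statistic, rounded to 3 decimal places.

Expected counts E_i = n·p_i: 210×0.13 = 27.3, 210×0.18 = 37.8, 210×0.27 = 56.7, 210×0.14 = 29.4, 210×0.11 = 23.1, 210×0.17 = 35.7.
cat         O        E   (O−E)²/E
A          28     27.3     0.0179
B          47     37.8     2.2392
C          45     56.7     2.4143
D          26     29.4     0.3932
E          27     23.1     0.6584
F          37     35.7     0.0473
Sum = 5.770

5.770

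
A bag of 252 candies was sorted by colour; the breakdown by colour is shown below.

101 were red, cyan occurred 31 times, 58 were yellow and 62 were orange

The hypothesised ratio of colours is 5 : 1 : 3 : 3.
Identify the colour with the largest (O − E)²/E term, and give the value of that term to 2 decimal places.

Ratio total = 12. Expected counts: 252×5/12 = 105, 252×1/12 = 21, 252×3/12 = 63, 252×3/12 = 63.
χ² = (101−105)²/105 + (31−21)²/21 + (58−63)²/63 + (62−63)²/63
   = 0.152 + 4.762 + 0.397 + 0.016
The largest term is for cyan: 4.76.

cyan, 4.76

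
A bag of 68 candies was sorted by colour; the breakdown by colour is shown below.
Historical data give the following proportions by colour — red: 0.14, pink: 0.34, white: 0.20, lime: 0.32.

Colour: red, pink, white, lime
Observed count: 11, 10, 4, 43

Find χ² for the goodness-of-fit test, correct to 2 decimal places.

Expected counts E_i = n·p_i: 68×0.14 = 9.52, 68×0.34 = 23.12, 68×0.20 = 13.6, 68×0.32 = 21.76.
red: (11 − 9.52)²/9.52 = 2.1904/9.52 = 0.230
pink: (10 − 23.12)²/23.12 = 172.1344/23.12 = 7.445
white: (4 − 13.6)²/13.6 = 92.16/13.6 = 6.776
lime: (43 − 21.76)²/21.76 = 451.1376/21.76 = 20.732
Sum = 35.18

35.18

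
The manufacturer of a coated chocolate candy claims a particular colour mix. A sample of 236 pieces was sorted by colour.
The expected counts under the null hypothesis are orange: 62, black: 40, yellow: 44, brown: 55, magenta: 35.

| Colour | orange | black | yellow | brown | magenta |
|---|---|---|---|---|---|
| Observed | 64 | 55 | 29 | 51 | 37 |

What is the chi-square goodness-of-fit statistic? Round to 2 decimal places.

cat          O        E   (O−E)²/E
orange      64       62      0.065
black       55       40      5.625
yellow      29       44      5.114
brown       51       55      0.291
magenta     37       35      0.114
Sum = 11.21

11.21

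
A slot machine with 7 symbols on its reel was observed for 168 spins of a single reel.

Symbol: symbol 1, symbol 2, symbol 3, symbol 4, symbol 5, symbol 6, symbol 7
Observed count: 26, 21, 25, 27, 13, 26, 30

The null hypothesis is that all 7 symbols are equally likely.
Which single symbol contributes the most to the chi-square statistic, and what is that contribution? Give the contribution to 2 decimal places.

symbol 5, 5.04

Expected count for each of the 7 categories: 168/7 = 24.
χ² = (26−24)²/24 + (21−24)²/24 + (25−24)²/24 + (27−24)²/24 + (13−24)²/24 + (26−24)²/24 + (30−24)²/24
   = 0.167 + 0.375 + 0.042 + 0.375 + 5.042 + 0.167 + 1.500
The largest term is for symbol 5: 5.04.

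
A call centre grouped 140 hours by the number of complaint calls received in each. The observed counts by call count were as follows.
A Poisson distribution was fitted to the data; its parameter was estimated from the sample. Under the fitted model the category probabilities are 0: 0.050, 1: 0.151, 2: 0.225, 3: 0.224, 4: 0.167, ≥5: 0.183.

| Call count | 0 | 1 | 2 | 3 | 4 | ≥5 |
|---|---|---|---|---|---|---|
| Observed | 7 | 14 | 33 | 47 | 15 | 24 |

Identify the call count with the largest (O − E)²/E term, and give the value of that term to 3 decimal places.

3, 7.800

Expected counts E_i = n·p_i: 140×0.050 = 7, 140×0.151 = 21.14, 140×0.225 = 31.5, 140×0.224 = 31.36, 140×0.167 = 23.38, 140×0.183 = 25.62.
cat         O        E   (O−E)²/E
0           7        7     0.0000
1          14    21.14     2.4115
2          33     31.5     0.0714
3          47    31.36     7.8001
4          15    23.38     3.0036
≥5         24    25.62     0.1024
The largest term is for 3: 7.800.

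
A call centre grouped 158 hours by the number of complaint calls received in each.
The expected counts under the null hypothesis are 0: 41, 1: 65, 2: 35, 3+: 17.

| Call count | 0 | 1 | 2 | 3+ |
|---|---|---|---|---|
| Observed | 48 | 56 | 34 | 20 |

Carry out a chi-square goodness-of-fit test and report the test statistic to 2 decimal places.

3.00

0: (48 − 41)²/41 = 49/41 = 1.195
1: (56 − 65)²/65 = 81/65 = 1.246
2: (34 − 35)²/35 = 1/35 = 0.029
3+: (20 − 17)²/17 = 9/17 = 0.529
Sum = 3.00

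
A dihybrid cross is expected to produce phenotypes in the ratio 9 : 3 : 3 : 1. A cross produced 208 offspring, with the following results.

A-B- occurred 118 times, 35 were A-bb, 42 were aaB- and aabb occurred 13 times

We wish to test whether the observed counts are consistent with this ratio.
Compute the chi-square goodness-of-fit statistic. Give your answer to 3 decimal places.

0.650

Ratio total = 16. Expected counts: 208×9/16 = 117, 208×3/16 = 39, 208×3/16 = 39, 208×1/16 = 13.
A-B-: (118 − 117)²/117 = 1/117 = 0.0085
A-bb: (35 − 39)²/39 = 16/39 = 0.4103
aaB-: (42 − 39)²/39 = 9/39 = 0.2308
aabb: (13 − 13)²/13 = 0/13 = 0.0000
Sum = 0.650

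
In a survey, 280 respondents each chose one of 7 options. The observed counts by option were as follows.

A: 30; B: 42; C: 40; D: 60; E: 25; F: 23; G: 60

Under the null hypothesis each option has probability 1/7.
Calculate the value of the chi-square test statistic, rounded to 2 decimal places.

Expected count for each of the 7 categories: 280/7 = 40.
A: (30 − 40)²/40 = 100/40 = 2.500
B: (42 − 40)²/40 = 4/40 = 0.100
C: (40 − 40)²/40 = 0/40 = 0.000
D: (60 − 40)²/40 = 400/40 = 10.000
E: (25 − 40)²/40 = 225/40 = 5.625
F: (23 − 40)²/40 = 289/40 = 7.225
G: (60 − 40)²/40 = 400/40 = 10.000
Sum = 35.45

35.45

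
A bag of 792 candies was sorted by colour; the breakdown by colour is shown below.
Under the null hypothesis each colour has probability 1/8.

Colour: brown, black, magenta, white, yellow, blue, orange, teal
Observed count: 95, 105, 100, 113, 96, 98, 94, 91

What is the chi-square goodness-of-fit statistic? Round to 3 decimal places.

3.515

Expected count for each of the 8 categories: 792/8 = 99.
brown: (95 − 99)²/99 = 16/99 = 0.1616
black: (105 − 99)²/99 = 36/99 = 0.3636
magenta: (100 − 99)²/99 = 1/99 = 0.0101
white: (113 − 99)²/99 = 196/99 = 1.9798
yellow: (96 − 99)²/99 = 9/99 = 0.0909
blue: (98 − 99)²/99 = 1/99 = 0.0101
orange: (94 − 99)²/99 = 25/99 = 0.2525
teal: (91 − 99)²/99 = 64/99 = 0.6465
Sum = 3.515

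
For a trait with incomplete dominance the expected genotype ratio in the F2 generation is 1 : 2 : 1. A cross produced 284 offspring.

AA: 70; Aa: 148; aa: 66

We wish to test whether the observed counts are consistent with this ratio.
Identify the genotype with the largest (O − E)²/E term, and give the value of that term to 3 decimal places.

Ratio total = 4. Expected counts: 284×1/4 = 71, 284×2/4 = 142, 284×1/4 = 71.
cat         O        E   (O−E)²/E
AA         70       71     0.0141
Aa        148      142     0.2535
aa         66       71     0.3521
The largest term is for aa: 0.352.

aa, 0.352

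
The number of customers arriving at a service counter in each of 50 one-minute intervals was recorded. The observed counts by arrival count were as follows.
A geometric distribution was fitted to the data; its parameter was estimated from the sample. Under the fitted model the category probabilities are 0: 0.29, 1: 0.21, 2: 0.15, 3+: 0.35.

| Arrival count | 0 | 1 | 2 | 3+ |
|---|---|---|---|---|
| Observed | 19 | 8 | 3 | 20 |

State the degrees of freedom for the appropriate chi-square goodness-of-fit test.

There are k = 4 categories and 1 parameter estimated from the data, so df = 4 − 1 − 1 = 2.

2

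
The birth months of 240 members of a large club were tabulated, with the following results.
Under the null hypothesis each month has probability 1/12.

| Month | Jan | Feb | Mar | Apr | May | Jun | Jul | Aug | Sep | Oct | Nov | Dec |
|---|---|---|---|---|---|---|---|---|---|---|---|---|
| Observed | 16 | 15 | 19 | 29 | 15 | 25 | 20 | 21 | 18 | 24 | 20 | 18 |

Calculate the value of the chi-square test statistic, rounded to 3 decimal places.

Under H₀ each category has probability 1/12, so each expected count is 240/12 = 20.
χ² = (16−20)²/20 + (15−20)²/20 + (19−20)²/20 + (29−20)²/20 + (15−20)²/20 + (25−20)²/20 + (20−20)²/20 + (21−20)²/20 + (18−20)²/20 + (24−20)²/20 + (20−20)²/20 + (18−20)²/20
   = 0.8000 + 1.2500 + 0.0500 + 4.0500 + 1.2500 + 1.2500 + 0.0000 + 0.0500 + 0.2000 + 0.8000 + 0.0000 + 0.2000
Sum = 9.900

9.900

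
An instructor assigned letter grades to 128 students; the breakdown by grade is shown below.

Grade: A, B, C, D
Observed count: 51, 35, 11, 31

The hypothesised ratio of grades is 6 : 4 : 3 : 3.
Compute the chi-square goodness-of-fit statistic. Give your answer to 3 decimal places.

9.552

Ratio total = 16. Expected counts: 128×6/16 = 48, 128×4/16 = 32, 128×3/16 = 24, 128×3/16 = 24.
A: (51 − 48)²/48 = 9/48 = 0.1875
B: (35 − 32)²/32 = 9/32 = 0.2813
C: (11 − 24)²/24 = 169/24 = 7.0417
D: (31 − 24)²/24 = 49/24 = 2.0417
Sum = 9.552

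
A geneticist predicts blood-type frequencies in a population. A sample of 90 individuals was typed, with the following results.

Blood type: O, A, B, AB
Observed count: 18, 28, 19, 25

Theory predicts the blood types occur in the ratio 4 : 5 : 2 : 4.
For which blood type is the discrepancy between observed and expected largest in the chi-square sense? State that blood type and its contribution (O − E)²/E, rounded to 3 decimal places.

Ratio total = 15. Expected counts: 90×4/15 = 24, 90×5/15 = 30, 90×2/15 = 12, 90×4/15 = 24.
χ² = (18−24)²/24 + (28−30)²/30 + (19−12)²/12 + (25−24)²/24
   = 1.5000 + 0.1333 + 4.0833 + 0.0417
The largest term is for B: 4.083.

B, 4.083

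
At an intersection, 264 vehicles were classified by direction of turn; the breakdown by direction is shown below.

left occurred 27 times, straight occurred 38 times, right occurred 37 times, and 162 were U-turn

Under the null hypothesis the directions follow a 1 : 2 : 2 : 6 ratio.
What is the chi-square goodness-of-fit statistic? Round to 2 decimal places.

7.23

Ratio total = 11. Expected counts: 264×1/11 = 24, 264×2/11 = 48, 264×2/11 = 48, 264×6/11 = 144.
χ² = (27−24)²/24 + (38−48)²/48 + (37−48)²/48 + (162−144)²/144
   = 0.375 + 2.083 + 2.521 + 2.250
Sum = 7.23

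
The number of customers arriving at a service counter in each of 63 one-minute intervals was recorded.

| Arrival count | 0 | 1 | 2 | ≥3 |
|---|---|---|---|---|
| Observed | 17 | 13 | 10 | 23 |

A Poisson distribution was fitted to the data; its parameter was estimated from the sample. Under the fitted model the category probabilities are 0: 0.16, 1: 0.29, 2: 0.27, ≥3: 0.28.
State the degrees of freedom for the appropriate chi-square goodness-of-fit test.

There are k = 4 categories and 1 parameter estimated from the data, so df = 4 − 1 − 1 = 2.

2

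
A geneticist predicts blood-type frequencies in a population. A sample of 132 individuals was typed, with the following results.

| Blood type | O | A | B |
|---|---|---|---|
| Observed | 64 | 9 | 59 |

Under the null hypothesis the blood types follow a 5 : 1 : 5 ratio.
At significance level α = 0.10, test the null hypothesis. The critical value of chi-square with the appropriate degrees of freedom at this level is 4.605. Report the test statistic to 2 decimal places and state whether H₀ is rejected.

1.03; do not reject

Ratio total = 11. Expected counts: 132×5/11 = 60, 132×1/11 = 12, 132×5/11 = 60.
O: (64 − 60)²/60 = 16/60 = 0.267
A: (9 − 12)²/12 = 9/12 = 0.750
B: (59 − 60)²/60 = 1/60 = 0.017
Sum = 1.03
df = 2. Since 1.03 < 4.605, we do not reject H₀.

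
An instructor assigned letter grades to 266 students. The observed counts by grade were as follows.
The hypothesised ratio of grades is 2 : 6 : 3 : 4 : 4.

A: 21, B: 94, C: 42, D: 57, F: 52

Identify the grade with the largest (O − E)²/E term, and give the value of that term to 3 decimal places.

A, 1.750

Ratio total = 19. Expected counts: 266×2/19 = 28, 266×6/19 = 84, 266×3/19 = 42, 266×4/19 = 56, 266×4/19 = 56.
cat         O        E   (O−E)²/E
A          21       28     1.7500
B          94       84     1.1905
C          42       42     0.0000
D          57       56     0.0179
F          52       56     0.2857
The largest term is for A: 1.750.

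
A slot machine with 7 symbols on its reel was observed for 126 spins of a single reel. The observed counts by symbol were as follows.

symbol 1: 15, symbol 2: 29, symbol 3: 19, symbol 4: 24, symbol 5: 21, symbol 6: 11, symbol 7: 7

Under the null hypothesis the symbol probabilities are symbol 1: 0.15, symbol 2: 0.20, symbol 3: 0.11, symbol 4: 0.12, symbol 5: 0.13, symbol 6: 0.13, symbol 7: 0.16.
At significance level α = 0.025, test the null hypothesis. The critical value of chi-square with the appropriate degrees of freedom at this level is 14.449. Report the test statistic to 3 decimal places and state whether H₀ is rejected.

20.160; reject

Expected counts E_i = n·p_i: 126×0.15 = 18.9, 126×0.20 = 25.2, 126×0.11 = 13.86, 126×0.12 = 15.12, 126×0.13 = 16.38, 126×0.13 = 16.38, 126×0.16 = 20.16.
symbol 1: (15 − 18.9)²/18.9 = 15.21/18.9 = 0.8048
symbol 2: (29 − 25.2)²/25.2 = 14.44/25.2 = 0.5730
symbol 3: (19 − 13.86)²/13.86 = 26.4196/13.86 = 1.9062
symbol 4: (24 − 15.12)²/15.12 = 78.8544/15.12 = 5.2152
symbol 5: (21 − 16.38)²/16.38 = 21.3444/16.38 = 1.3031
symbol 6: (11 − 16.38)²/16.38 = 28.9444/16.38 = 1.7671
symbol 7: (7 − 20.16)²/20.16 = 173.1856/20.16 = 8.5906
Sum = 20.160
df = 6. Since 20.160 > 14.449, we reject H₀.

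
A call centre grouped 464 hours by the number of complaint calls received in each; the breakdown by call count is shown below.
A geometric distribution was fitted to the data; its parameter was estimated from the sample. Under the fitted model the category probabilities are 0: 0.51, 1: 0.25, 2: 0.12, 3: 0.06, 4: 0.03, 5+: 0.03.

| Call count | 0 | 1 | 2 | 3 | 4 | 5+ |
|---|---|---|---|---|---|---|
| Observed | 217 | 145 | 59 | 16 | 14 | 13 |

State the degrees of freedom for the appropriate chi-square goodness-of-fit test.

4

There are k = 6 categories and 1 parameter estimated from the data, so df = 6 − 1 − 1 = 4.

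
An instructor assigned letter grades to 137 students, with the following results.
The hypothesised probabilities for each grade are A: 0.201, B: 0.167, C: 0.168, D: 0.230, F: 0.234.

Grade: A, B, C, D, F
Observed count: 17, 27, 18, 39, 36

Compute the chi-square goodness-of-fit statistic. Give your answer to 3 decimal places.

Expected counts E_i = n·p_i: 137×0.201 = 27.537, 137×0.167 = 22.879, 137×0.168 = 23.016, 137×0.230 = 31.51, 137×0.234 = 32.058.
χ² = (17−27.537)²/27.537 + (27−22.879)²/22.879 + (18−23.016)²/23.016 + (39−31.51)²/31.51 + (36−32.058)²/32.058
   = 4.0320 + 0.7423 + 1.0932 + 1.7804 + 0.4847
Sum = 8.133

8.133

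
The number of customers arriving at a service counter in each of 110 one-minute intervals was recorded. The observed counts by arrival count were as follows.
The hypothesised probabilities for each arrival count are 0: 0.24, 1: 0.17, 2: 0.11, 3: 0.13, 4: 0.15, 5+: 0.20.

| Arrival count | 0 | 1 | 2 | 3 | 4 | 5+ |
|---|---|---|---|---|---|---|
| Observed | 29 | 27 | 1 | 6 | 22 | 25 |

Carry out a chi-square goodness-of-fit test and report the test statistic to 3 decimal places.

Expected counts E_i = n·p_i: 110×0.24 = 26.4, 110×0.17 = 18.7, 110×0.11 = 12.1, 110×0.13 = 14.3, 110×0.15 = 16.5, 110×0.20 = 22.
cat         O        E   (O−E)²/E
0          29     26.4     0.2561
1          27     18.7     3.6840
2           1     12.1    10.1826
3           6     14.3     4.8175
4          22     16.5     1.8333
5+         25       22     0.4091
Sum = 21.183

21.183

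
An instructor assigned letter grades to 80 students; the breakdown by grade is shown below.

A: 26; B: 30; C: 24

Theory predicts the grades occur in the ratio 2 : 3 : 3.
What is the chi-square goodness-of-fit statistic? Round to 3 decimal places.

Ratio total = 8. Expected counts: 80×2/8 = 20, 80×3/8 = 30, 80×3/8 = 30.
A: (26 − 20)²/20 = 36/20 = 1.8000
B: (30 − 30)²/30 = 0/30 = 0.0000
C: (24 − 30)²/30 = 36/30 = 1.2000
Sum = 3.000

3.000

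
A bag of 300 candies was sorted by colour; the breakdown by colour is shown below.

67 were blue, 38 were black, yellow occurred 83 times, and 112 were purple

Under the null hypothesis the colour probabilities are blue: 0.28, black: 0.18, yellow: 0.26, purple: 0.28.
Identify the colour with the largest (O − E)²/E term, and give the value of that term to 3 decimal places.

purple, 9.333

Expected counts E_i = n·p_i: 300×0.28 = 84, 300×0.18 = 54, 300×0.26 = 78, 300×0.28 = 84.
blue: (67 − 84)²/84 = 289/84 = 3.4405
black: (38 − 54)²/54 = 256/54 = 4.7407
yellow: (83 − 78)²/78 = 25/78 = 0.3205
purple: (112 − 84)²/84 = 784/84 = 9.3333
The largest term is for purple: 9.333.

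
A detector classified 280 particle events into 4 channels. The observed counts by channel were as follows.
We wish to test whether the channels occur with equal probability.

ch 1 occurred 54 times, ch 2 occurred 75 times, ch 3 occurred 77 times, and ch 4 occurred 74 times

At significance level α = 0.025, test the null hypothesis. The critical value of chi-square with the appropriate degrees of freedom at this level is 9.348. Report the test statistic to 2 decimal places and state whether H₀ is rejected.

4.94; do not reject

Under H₀ each category has probability 1/4, so each expected count is 280/4 = 70.
ch 1: (54 − 70)²/70 = 256/70 = 3.657
ch 2: (75 − 70)²/70 = 25/70 = 0.357
ch 3: (77 − 70)²/70 = 49/70 = 0.700
ch 4: (74 − 70)²/70 = 16/70 = 0.229
Sum = 4.94
df = 3. Since 4.94 < 9.348, we do not reject H₀.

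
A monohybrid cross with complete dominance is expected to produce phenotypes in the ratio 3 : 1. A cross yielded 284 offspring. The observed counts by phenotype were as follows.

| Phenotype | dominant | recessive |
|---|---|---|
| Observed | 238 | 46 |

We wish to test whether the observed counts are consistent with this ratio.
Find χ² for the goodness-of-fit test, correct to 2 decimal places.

Ratio total = 4. Expected counts: 284×3/4 = 213, 284×1/4 = 71.
cat            O        E   (O−E)²/E
dominant     238      213      2.934
recessive     46       71      8.803
Sum = 11.74

11.74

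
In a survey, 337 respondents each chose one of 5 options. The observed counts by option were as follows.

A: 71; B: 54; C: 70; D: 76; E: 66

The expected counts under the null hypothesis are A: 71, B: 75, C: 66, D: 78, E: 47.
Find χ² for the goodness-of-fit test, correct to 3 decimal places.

cat         O        E   (O−E)²/E
A          71       71     0.0000
B          54       75     5.8800
C          70       66     0.2424
D          76       78     0.0513
E          66       47     7.6809
Sum = 13.855

13.855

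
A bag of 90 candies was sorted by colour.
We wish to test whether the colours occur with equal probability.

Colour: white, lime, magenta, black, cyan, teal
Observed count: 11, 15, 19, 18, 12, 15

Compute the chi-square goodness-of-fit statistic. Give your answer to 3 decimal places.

Expected count for each of the 6 categories: 90/6 = 15.
white: (11 − 15)²/15 = 16/15 = 1.0667
lime: (15 − 15)²/15 = 0/15 = 0.0000
magenta: (19 − 15)²/15 = 16/15 = 1.0667
black: (18 − 15)²/15 = 9/15 = 0.6000
cyan: (12 − 15)²/15 = 9/15 = 0.6000
teal: (15 − 15)²/15 = 0/15 = 0.0000
Sum = 3.333

3.333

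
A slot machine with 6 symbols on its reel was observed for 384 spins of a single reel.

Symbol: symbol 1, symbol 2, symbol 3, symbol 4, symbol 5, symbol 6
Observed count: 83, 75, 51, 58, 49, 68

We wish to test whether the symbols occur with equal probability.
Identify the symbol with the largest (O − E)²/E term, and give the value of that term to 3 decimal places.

symbol 1, 5.641

Under H₀ each category has probability 1/6, so each expected count is 384/6 = 64.
symbol 1: (83 − 64)²/64 = 361/64 = 5.6406
symbol 2: (75 − 64)²/64 = 121/64 = 1.8906
symbol 3: (51 − 64)²/64 = 169/64 = 2.6406
symbol 4: (58 − 64)²/64 = 36/64 = 0.5625
symbol 5: (49 − 64)²/64 = 225/64 = 3.5156
symbol 6: (68 − 64)²/64 = 16/64 = 0.2500
The largest term is for symbol 1: 5.641.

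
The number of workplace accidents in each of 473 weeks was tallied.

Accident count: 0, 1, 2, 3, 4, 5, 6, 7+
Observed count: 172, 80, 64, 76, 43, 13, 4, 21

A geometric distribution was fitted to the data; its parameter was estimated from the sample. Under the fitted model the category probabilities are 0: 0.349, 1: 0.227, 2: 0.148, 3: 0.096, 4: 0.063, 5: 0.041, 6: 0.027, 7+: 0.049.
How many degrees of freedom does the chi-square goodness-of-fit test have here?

6

There are k = 8 categories and 1 parameter estimated from the data, so df = 8 − 1 − 1 = 6.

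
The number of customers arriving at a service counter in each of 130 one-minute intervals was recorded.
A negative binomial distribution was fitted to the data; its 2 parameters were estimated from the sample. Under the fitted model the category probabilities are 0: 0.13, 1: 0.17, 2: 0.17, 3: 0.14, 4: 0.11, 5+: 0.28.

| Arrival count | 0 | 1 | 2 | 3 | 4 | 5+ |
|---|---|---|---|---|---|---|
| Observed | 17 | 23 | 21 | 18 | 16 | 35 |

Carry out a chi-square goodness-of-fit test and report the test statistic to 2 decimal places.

0.35

Expected counts E_i = n·p_i: 130×0.13 = 16.9, 130×0.17 = 22.1, 130×0.17 = 22.1, 130×0.14 = 18.2, 130×0.11 = 14.3, 130×0.28 = 36.4.
0: (17 − 16.9)²/16.9 = 0.01/16.9 = 0.001
1: (23 − 22.1)²/22.1 = 0.81/22.1 = 0.037
2: (21 − 22.1)²/22.1 = 1.21/22.1 = 0.055
3: (18 − 18.2)²/18.2 = 0.04/18.2 = 0.002
4: (16 − 14.3)²/14.3 = 2.89/14.3 = 0.202
5+: (35 − 36.4)²/36.4 = 1.96/36.4 = 0.054
Sum = 0.35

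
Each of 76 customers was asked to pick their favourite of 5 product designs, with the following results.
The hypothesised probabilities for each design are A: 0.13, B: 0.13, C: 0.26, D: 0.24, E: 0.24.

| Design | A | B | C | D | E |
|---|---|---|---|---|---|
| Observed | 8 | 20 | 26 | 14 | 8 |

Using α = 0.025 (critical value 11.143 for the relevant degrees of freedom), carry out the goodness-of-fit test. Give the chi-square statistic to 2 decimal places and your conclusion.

Expected counts E_i = n·p_i: 76×0.13 = 9.88, 76×0.13 = 9.88, 76×0.26 = 19.76, 76×0.24 = 18.24, 76×0.24 = 18.24.
A: (8 − 9.88)²/9.88 = 3.5344/9.88 = 0.358
B: (20 − 9.88)²/9.88 = 102.4144/9.88 = 10.366
C: (26 − 19.76)²/19.76 = 38.9376/19.76 = 1.971
D: (14 − 18.24)²/18.24 = 17.9776/18.24 = 0.986
E: (8 − 18.24)²/18.24 = 104.8576/18.24 = 5.749
Sum = 19.43
df = 4. Since 19.43 > 11.143, we reject H₀.

19.43; reject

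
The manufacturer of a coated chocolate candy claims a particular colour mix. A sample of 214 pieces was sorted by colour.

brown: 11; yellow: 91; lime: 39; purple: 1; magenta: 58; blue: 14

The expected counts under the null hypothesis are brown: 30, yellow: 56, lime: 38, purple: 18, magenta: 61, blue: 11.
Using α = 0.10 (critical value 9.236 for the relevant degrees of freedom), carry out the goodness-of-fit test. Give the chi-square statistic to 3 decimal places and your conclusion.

χ² = (11−30)²/30 + (91−56)²/56 + (39−38)²/38 + (1−18)²/18 + (58−61)²/61 + (14−11)²/11
   = 12.0333 + 21.8750 + 0.0263 + 16.0556 + 0.1475 + 0.8182
Sum = 50.956
df = 5. Since 50.956 > 9.236, we reject H₀.

50.956; reject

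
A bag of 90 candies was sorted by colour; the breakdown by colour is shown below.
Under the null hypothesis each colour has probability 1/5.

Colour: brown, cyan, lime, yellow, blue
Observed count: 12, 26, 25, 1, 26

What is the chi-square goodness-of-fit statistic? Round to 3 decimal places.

Under H₀ each category has probability 1/5, so each expected count is 90/5 = 18.
brown: (12 − 18)²/18 = 36/18 = 2.0000
cyan: (26 − 18)²/18 = 64/18 = 3.5556
lime: (25 − 18)²/18 = 49/18 = 2.7222
yellow: (1 − 18)²/18 = 289/18 = 16.0556
blue: (26 − 18)²/18 = 64/18 = 3.5556
Sum = 27.889

27.889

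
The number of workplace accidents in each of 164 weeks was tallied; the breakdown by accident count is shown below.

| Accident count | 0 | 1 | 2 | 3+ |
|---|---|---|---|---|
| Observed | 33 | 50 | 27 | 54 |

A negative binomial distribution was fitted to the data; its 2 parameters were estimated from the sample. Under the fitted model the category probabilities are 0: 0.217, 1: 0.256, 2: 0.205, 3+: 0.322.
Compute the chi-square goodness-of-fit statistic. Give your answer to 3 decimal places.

Expected counts E_i = n·p_i: 164×0.217 = 35.588, 164×0.256 = 41.984, 164×0.205 = 33.62, 164×0.322 = 52.808.
cat         O        E   (O−E)²/E
0          33   35.588     0.1882
1          50   41.984     1.5305
2          27    33.62     1.3035
3+         54   52.808     0.0269
Sum = 3.049

3.049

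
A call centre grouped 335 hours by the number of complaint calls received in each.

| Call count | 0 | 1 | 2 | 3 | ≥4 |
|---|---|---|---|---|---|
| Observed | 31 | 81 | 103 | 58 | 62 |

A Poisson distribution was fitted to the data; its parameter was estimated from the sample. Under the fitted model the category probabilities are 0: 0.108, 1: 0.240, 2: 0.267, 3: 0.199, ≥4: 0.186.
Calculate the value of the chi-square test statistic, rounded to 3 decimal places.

Expected counts E_i = n·p_i: 335×0.108 = 36.18, 335×0.240 = 80.4, 335×0.267 = 89.445, 335×0.199 = 66.665, 335×0.186 = 62.31.
0: (31 − 36.18)²/36.18 = 26.8324/36.18 = 0.7416
1: (81 − 80.4)²/80.4 = 0.36/80.4 = 0.0045
2: (103 − 89.445)²/89.445 = 183.738025/89.445 = 2.0542
3: (58 − 66.665)²/66.665 = 75.082225/66.665 = 1.1263
≥4: (62 − 62.31)²/62.31 = 0.0961/62.31 = 0.0015
Sum = 3.928

3.928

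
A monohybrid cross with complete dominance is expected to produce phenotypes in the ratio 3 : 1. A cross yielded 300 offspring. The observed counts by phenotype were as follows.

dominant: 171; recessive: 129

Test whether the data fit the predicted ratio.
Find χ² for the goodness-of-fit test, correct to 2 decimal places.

51.84

Ratio total = 4. Expected counts: 300×3/4 = 225, 300×1/4 = 75.
χ² = (171−225)²/225 + (129−75)²/75
   = 12.960 + 38.880
Sum = 51.84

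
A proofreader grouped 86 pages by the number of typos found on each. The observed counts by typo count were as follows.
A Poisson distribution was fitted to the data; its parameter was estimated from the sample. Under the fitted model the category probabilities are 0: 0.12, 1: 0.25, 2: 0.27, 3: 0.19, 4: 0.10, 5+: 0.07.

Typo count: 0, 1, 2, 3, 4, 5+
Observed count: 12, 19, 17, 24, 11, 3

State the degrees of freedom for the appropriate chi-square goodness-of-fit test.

There are k = 6 categories and 1 parameter estimated from the data, so df = 6 − 1 − 1 = 4.

4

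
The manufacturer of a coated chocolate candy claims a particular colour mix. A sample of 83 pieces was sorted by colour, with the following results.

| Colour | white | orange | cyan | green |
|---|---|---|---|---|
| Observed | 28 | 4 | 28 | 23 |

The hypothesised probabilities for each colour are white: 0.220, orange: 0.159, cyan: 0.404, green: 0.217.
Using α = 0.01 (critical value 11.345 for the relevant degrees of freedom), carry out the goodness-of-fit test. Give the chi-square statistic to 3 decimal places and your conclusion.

13.899; reject

Expected counts E_i = n·p_i: 83×0.220 = 18.26, 83×0.159 = 13.197, 83×0.404 = 33.532, 83×0.217 = 18.011.
white: (28 − 18.26)²/18.26 = 94.8676/18.26 = 5.1954
orange: (4 − 13.197)²/13.197 = 84.584809/13.197 = 6.4094
cyan: (28 − 33.532)²/33.532 = 30.603024/33.532 = 0.9127
green: (23 − 18.011)²/18.011 = 24.890121/18.011 = 1.3819
Sum = 13.899
df = 3. Since 13.899 > 11.345, we reject H₀.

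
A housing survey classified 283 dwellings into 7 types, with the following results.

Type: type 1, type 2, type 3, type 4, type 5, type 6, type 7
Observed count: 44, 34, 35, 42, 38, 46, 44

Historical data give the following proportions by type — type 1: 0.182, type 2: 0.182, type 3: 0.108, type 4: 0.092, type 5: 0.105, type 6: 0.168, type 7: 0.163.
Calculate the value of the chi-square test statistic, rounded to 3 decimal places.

19.934

Expected counts E_i = n·p_i: 283×0.182 = 51.506, 283×0.182 = 51.506, 283×0.108 = 30.564, 283×0.092 = 26.036, 283×0.105 = 29.715, 283×0.168 = 47.544, 283×0.163 = 46.129.
type 1: (44 − 51.506)²/51.506 = 56.340036/51.506 = 1.0939
type 2: (34 − 51.506)²/51.506 = 306.460036/51.506 = 5.9500
type 3: (35 − 30.564)²/30.564 = 19.678096/30.564 = 0.6438
type 4: (42 − 26.036)²/26.036 = 254.849296/26.036 = 9.7883
type 5: (38 − 29.715)²/29.715 = 68.641225/29.715 = 2.3100
type 6: (46 − 47.544)²/47.544 = 2.383936/47.544 = 0.0501
type 7: (44 − 46.129)²/46.129 = 4.532641/46.129 = 0.0983
Sum = 19.934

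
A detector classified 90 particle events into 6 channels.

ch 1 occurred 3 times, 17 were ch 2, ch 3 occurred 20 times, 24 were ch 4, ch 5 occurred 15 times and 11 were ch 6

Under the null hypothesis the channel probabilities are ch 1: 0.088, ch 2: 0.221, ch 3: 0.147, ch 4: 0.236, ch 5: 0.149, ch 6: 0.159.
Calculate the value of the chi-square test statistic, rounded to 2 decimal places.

Expected counts E_i = n·p_i: 90×0.088 = 7.92, 90×0.221 = 19.89, 90×0.147 = 13.23, 90×0.236 = 21.24, 90×0.149 = 13.41, 90×0.159 = 14.31.
ch 1: (3 − 7.92)²/7.92 = 24.2064/7.92 = 3.056
ch 2: (17 − 19.89)²/19.89 = 8.3521/19.89 = 0.420
ch 3: (20 − 13.23)²/13.23 = 45.8329/13.23 = 3.464
ch 4: (24 − 21.24)²/21.24 = 7.6176/21.24 = 0.359
ch 5: (15 − 13.41)²/13.41 = 2.5281/13.41 = 0.189
ch 6: (11 − 14.31)²/14.31 = 10.9561/14.31 = 0.766
Sum = 8.25

8.25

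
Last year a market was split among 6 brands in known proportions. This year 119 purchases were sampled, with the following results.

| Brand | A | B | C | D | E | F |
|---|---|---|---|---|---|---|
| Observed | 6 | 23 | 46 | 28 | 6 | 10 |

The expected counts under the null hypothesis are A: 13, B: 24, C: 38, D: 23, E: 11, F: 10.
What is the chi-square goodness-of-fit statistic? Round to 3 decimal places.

8.855

A: (6 − 13)²/13 = 49/13 = 3.7692
B: (23 − 24)²/24 = 1/24 = 0.0417
C: (46 − 38)²/38 = 64/38 = 1.6842
D: (28 − 23)²/23 = 25/23 = 1.0870
E: (6 − 11)²/11 = 25/11 = 2.2727
F: (10 − 10)²/10 = 0/10 = 0.0000
Sum = 8.855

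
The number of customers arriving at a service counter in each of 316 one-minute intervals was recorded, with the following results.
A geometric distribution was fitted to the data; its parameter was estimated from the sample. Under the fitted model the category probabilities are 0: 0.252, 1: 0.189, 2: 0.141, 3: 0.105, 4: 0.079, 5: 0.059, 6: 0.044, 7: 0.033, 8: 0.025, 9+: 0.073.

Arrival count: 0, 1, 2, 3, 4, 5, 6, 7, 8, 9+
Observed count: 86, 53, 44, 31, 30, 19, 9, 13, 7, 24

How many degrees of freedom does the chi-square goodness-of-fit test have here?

8

There are k = 10 categories and 1 parameter estimated from the data, so df = 10 − 1 − 1 = 8.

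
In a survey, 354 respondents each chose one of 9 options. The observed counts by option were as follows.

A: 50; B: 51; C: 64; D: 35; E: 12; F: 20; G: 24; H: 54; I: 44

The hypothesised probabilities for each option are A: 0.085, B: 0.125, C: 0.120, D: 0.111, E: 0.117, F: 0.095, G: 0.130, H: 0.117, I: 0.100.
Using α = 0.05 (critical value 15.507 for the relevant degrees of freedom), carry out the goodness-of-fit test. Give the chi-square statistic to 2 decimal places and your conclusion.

68.44; reject

Expected counts E_i = n·p_i: 354×0.085 = 30.09, 354×0.125 = 44.25, 354×0.120 = 42.48, 354×0.111 = 39.294, 354×0.117 = 41.418, 354×0.095 = 33.63, 354×0.130 = 46.02, 354×0.117 = 41.418, 354×0.100 = 35.4.
cat         O        E   (O−E)²/E
A          50    30.09     13.174
B          51    44.25      1.030
C          64    42.48     10.902
D          35   39.294      0.469
E          12   41.418     20.895
F          20    33.63      5.524
G          24    46.02     10.536
H          54   41.418      3.822
I          44     35.4      2.089
Sum = 68.44
df = 8. Since 68.44 > 15.507, we reject H₀.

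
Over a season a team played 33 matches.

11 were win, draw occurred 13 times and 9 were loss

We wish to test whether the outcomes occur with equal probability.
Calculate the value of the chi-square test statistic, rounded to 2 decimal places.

Expected count for each of the 3 categories: 33/3 = 11.
win: (11 − 11)²/11 = 0/11 = 0.000
draw: (13 − 11)²/11 = 4/11 = 0.364
loss: (9 − 11)²/11 = 4/11 = 0.364
Sum = 0.73

0.73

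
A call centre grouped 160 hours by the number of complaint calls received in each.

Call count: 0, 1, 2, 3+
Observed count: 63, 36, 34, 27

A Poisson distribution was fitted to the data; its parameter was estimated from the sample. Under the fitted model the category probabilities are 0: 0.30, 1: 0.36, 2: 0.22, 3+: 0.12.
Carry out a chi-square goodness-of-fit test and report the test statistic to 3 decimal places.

15.997

Expected counts E_i = n·p_i: 160×0.30 = 48, 160×0.36 = 57.6, 160×0.22 = 35.2, 160×0.12 = 19.2.
0: (63 − 48)²/48 = 225/48 = 4.6875
1: (36 − 57.6)²/57.6 = 466.56/57.6 = 8.1000
2: (34 − 35.2)²/35.2 = 1.44/35.2 = 0.0409
3+: (27 − 19.2)²/19.2 = 60.84/19.2 = 3.1688
Sum = 15.997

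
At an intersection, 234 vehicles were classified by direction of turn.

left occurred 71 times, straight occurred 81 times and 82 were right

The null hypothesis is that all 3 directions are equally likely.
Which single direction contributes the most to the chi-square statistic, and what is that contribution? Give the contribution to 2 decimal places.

Expected count for each of the 3 categories: 234/3 = 78.
left: (71 − 78)²/78 = 49/78 = 0.628
straight: (81 − 78)²/78 = 9/78 = 0.115
right: (82 − 78)²/78 = 16/78 = 0.205
The largest term is for left: 0.63.

left, 0.63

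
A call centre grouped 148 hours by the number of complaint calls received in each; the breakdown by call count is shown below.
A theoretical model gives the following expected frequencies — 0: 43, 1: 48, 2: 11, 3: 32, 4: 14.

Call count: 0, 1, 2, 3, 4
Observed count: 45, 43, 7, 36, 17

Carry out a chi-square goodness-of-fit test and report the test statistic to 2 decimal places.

3.21

0: (45 − 43)²/43 = 4/43 = 0.093
1: (43 − 48)²/48 = 25/48 = 0.521
2: (7 − 11)²/11 = 16/11 = 1.455
3: (36 − 32)²/32 = 16/32 = 0.500
4: (17 − 14)²/14 = 9/14 = 0.643
Sum = 3.21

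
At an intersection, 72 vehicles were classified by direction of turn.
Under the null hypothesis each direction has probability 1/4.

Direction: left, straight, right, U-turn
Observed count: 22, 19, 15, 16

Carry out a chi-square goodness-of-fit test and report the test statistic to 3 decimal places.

Under H₀ each category has probability 1/4, so each expected count is 72/4 = 18.
cat           O        E   (O−E)²/E
left         22       18     0.8889
straight     19       18     0.0556
right        15       18     0.5000
U-turn       16       18     0.2222
Sum = 1.667

1.667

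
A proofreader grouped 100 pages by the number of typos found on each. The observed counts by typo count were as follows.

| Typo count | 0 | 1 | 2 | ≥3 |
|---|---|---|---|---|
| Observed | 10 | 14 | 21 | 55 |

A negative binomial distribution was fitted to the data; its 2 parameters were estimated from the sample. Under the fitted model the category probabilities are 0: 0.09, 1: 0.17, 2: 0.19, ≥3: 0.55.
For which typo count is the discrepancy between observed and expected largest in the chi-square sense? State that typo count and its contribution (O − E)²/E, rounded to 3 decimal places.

1, 0.529

Expected counts E_i = n·p_i: 100×0.09 = 9, 100×0.17 = 17, 100×0.19 = 19, 100×0.55 = 55.
cat         O        E   (O−E)²/E
0          10        9     0.1111
1          14       17     0.5294
2          21       19     0.2105
≥3         55       55     0.0000
The largest term is for 1: 0.529.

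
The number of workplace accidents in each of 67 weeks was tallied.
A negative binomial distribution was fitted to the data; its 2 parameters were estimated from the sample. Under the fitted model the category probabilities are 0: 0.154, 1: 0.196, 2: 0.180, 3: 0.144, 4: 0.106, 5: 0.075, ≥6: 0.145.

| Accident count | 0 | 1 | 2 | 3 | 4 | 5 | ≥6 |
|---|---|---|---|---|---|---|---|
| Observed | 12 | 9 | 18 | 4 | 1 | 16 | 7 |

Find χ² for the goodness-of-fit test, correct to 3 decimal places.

Expected counts E_i = n·p_i: 67×0.154 = 10.318, 67×0.196 = 13.132, 67×0.180 = 12.06, 67×0.144 = 9.648, 67×0.106 = 7.102, 67×0.075 = 5.025, 67×0.145 = 9.715.
χ² = (12−10.318)²/10.318 + (9−13.132)²/13.132 + (18−12.06)²/12.06 + (4−9.648)²/9.648 + (1−7.102)²/7.102 + (16−5.025)²/5.025 + (7−9.715)²/9.715
   = 0.2742 + 1.3001 + 2.9257 + 3.3064 + 5.2428 + 23.9703 + 0.7587
Sum = 37.778

37.778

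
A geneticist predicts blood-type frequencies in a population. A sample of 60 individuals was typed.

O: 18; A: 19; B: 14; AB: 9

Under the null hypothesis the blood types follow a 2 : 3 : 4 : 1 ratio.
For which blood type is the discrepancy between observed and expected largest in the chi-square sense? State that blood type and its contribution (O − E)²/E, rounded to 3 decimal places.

Ratio total = 10. Expected counts: 60×2/10 = 12, 60×3/10 = 18, 60×4/10 = 24, 60×1/10 = 6.
O: (18 − 12)²/12 = 36/12 = 3.0000
A: (19 − 18)²/18 = 1/18 = 0.0556
B: (14 − 24)²/24 = 100/24 = 4.1667
AB: (9 − 6)²/6 = 9/6 = 1.5000
The largest term is for B: 4.167.

B, 4.167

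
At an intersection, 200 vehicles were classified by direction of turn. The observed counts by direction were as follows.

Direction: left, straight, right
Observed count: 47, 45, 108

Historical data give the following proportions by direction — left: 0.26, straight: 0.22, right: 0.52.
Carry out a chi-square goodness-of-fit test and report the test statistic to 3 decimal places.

Expected counts E_i = n·p_i: 200×0.26 = 52, 200×0.22 = 44, 200×0.52 = 104.
χ² = (47−52)²/52 + (45−44)²/44 + (108−104)²/104
   = 0.4808 + 0.0227 + 0.1538
Sum = 0.657

0.657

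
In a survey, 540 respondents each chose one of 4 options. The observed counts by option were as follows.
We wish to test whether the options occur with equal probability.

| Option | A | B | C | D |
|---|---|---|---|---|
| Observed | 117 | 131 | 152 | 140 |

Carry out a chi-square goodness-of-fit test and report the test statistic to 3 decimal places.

4.844

Expected count for each of the 4 categories: 540/4 = 135.
A: (117 − 135)²/135 = 324/135 = 2.4000
B: (131 − 135)²/135 = 16/135 = 0.1185
C: (152 − 135)²/135 = 289/135 = 2.1407
D: (140 − 135)²/135 = 25/135 = 0.1852
Sum = 4.844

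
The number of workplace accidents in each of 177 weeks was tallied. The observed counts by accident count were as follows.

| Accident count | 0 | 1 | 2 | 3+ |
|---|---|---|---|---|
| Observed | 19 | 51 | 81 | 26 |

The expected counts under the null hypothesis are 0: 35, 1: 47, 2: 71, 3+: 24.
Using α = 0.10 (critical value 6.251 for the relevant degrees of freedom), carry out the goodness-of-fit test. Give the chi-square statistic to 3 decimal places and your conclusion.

χ² = (19−35)²/35 + (51−47)²/47 + (81−71)²/71 + (26−24)²/24
   = 7.3143 + 0.3404 + 1.4085 + 0.1667
Sum = 9.230
df = 3. Since 9.230 > 6.251, we reject H₀.

9.230; reject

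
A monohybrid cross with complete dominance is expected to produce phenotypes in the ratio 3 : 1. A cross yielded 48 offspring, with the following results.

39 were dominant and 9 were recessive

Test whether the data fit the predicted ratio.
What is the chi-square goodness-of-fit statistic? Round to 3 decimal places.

Ratio total = 4. Expected counts: 48×3/4 = 36, 48×1/4 = 12.
χ² = (39−36)²/36 + (9−12)²/12
   = 0.2500 + 0.7500
Sum = 1.000

1.000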